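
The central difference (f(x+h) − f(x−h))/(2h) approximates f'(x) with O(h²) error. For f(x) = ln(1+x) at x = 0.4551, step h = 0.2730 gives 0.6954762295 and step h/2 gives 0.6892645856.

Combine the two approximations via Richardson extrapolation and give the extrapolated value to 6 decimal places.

Error is O(h^2); halving h shrinks it by 2^2 = 4.
4·0.6892645856 = 2.7570583424; subtract 0.6954762295 → 2.0615821129
(4·0.6892645856 − 0.6954762295)/(4 − 1) = 0.6871940376

0.687194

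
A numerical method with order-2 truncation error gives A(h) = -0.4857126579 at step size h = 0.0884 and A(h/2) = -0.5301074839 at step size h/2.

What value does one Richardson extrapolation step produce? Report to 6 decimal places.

-0.544906

r = 2, so 2^r = 4.
Weighted: (-2.1204299356) − (-0.4857126579) = -1.6347172777
Divide by 2^2 − 1 = 3.
(-1.6347172777) ÷ 3 = -0.5449057592
Correction |R − A(h/2)| = 1.480e-02; gap |A(h/2) − A(h)| = 4.439e-02.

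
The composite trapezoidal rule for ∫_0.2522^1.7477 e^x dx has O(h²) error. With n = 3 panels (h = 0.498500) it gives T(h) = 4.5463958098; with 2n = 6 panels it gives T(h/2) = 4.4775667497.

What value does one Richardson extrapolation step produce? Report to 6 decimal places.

Method order is 2; weight 2^2 = 4.
4×4.4775667497 = 17.9102669988; 17.9102669988 − 4.5463958098 = 13.3638711890
Divide by 2^2 − 1 = 3.
(4×4.4775667497 − 4.5463958098)/(4 − 1) = 4.4546237297

4.454624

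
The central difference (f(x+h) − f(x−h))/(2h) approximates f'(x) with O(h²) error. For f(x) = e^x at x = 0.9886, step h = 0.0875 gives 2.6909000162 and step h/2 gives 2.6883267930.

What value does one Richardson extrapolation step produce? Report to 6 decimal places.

The method has order 2: 2^2 = 4.
4×2.6883267930 = 10.7533071720; 10.7533071720 − 2.6909000162 = 8.0624071558
(4×2.6883267930 − 2.6909000162)/(4 − 1) = 2.6874690519
Gap between inputs: 2.573e-03; correction applied: −0.0008577411.

2.687469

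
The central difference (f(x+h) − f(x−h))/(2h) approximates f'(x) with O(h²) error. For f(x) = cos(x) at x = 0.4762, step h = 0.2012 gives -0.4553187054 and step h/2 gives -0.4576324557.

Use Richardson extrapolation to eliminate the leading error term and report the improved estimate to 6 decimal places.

Leading term ∝ h^2; use weight 4 = 2^2.
4·(-0.4576324557) = -1.8305298228; subtract (-0.4553187054) → -1.3752111174
R = (-1.3752111174)/3 = -0.4584037058
Correction |R − A(h/2)| = 7.713e-04; gap |A(h/2) − A(h)| = 2.314e-03.

-0.458404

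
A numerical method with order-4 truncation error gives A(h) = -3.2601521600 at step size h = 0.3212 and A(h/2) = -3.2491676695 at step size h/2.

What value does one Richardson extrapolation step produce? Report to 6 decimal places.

-3.248435

The method has order 4: 2^4 = 16.
16 × (-3.2491676695) − (-3.2601521600) = -48.7265305520
R = (-48.7265305520)/15 = -3.2484353701
Gap between inputs: 1.098e-02; correction applied: +0.0007322994.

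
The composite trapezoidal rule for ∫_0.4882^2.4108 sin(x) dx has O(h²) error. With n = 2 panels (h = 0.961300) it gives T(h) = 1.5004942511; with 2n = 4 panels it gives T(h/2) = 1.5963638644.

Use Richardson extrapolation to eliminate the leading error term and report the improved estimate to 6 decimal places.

1.628320

r = 2: numerator weight 4, denominator 3.
Difference of the inputs: 1.5963638644 − 1.5004942511 = 0.0958696133
Correction (A(h/2) − A(h))/(4 − 1) = 0.0958696133/3 = 0.0319565378
R = A(h/2) + (A(h/2) − A(h))/3 = 1.5963638644 + 0.0319565378 = 1.6283204022
Shift from A(h/2): +0.0319565378.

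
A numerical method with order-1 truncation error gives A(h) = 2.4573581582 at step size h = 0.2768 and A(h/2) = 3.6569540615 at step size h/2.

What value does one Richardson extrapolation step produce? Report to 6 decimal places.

4.856550

With r = 1 the leading error scales as h^1, so the weight is 2^1 = 2.
Weighted: 7.3139081230 − 2.4573581582 = 4.8565499648
Denominator 2 − 1 = 1.
4.8565499648 ÷ 1 = 4.8565499648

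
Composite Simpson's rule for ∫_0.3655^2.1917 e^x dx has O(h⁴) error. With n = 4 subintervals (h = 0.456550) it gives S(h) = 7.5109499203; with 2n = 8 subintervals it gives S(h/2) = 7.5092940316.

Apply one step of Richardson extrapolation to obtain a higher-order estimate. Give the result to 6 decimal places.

7.509184

Error is O(h^4); halving h shrinks it by 2^4 = 16.
Difference of the inputs: 7.5092940316 − 7.5109499203 = -0.0016558887
Correction (A(h/2) − A(h))/(16 − 1) = (-0.0016558887)/15 = -0.0001103926
R = A(h/2) + (A(h/2) − A(h))/15 = 7.5092940316 − 0.0001103926 = 7.5091836390
Correction |R − A(h/2)| = 1.104e-04; gap |A(h/2) − A(h)| = 1.656e-03.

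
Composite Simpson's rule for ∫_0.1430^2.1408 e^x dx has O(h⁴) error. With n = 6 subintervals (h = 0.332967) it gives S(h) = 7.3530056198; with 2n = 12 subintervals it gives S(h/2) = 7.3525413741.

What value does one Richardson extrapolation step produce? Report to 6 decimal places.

7.352510

With r = 4 the leading error scales as h^4, so the weight is 2^4 = 16.
16*7.3525413741 = 117.6406619856; 117.6406619856 − 7.3530056198 = 110.2876563658
Divide by 2^4 − 1 = 15.
R = 110.2876563658/15 = 7.3525104244
Gap between inputs: 4.642e-04; correction applied: −0.0000309497.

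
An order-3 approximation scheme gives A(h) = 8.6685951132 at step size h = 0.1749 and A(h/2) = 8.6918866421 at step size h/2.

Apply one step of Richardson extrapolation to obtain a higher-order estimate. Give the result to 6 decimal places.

Leading term ∝ h^3; use weight 8 = 2^3.
Weighted: 69.5350931368 − 8.6685951132 = 60.8664980236
Denominator 8 − 1 = 7.
Result: 8.6952140034

8.695214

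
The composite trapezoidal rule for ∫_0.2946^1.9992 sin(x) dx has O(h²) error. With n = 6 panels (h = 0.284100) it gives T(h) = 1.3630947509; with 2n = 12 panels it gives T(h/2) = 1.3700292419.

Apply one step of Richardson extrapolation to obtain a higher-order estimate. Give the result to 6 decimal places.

With r = 2 the leading error scales as h^2, so the weight is 2^2 = 4.
Weighted: 5.4801169676 − 1.3630947509 = 4.1170222167
Extrapolated: 4.1170222167 / 3 = 1.3723407389
Gap between inputs: 6.934e-03; correction applied: +0.0023114970.

1.372341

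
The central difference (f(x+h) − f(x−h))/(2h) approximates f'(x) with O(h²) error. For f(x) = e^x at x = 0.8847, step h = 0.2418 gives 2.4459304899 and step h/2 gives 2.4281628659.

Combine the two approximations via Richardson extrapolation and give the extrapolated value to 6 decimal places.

Method order is 2; weight 2^2 = 4.
4·2.4281628659 − 2.4459304899 = 7.2667209737
Denominator 4 − 1 = 3.
Extrapolated: 7.2667209737 / 3 = 2.4222403246

2.422240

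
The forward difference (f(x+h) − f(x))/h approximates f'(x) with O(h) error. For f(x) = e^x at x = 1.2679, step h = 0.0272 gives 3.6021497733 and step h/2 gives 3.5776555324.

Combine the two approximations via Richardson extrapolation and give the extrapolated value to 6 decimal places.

3.553161

With r = 1 the leading error scales as h^1, so the weight is 2^1 = 2.
Top: 2(3.5776555324) − (3.6021497733) = 3.5531612915
Divide by 2^1 − 1 = 1.
So the Richardson estimate is 3.5531612915.
Gap between inputs: 2.449e-02; correction applied: −0.0244942409.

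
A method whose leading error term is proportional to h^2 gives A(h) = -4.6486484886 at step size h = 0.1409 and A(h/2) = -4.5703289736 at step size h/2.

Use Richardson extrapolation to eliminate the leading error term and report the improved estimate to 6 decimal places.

Error is O(h^2); halving h shrinks it by 2^2 = 4.
Weighted: (-18.2813158944) − (-4.6486484886) = -13.6326674058
Denominator 4 − 1 = 3.
So the Richardson estimate is -4.5442224686.

-4.544222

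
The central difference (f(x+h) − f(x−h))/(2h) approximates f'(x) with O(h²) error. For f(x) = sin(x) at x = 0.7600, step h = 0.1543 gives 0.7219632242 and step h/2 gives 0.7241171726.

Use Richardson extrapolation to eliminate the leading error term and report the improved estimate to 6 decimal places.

Error is O(h^2); halving h shrinks it by 2^2 = 4.
Weighted: 2.8964686904 − 0.7219632242 = 2.1745054662
Divide by 2^2 − 1 = 3.
(4*0.7241171726 − 0.7219632242)/(4 − 1) = 0.7248351554

0.724835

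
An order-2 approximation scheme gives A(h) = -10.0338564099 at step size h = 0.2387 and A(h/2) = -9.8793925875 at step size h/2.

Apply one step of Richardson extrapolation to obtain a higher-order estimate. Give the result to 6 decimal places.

-9.827905

Order 2 gives 2^r = 4 and 2^r − 1 = 3.
2^2 × A(h/2) = -39.5175703500; minus A(h) gives -29.4837139401.
Divide by 2^2 − 1 = 3.
(-29.4837139401) ÷ 3 = -9.8279046467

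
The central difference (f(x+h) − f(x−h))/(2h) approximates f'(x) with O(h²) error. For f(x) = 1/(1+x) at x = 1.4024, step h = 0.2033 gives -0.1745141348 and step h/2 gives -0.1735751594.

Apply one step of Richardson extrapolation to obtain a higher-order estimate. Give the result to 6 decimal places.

Method order is 2; weight 2^2 = 4.
4 × (-0.1735751594) = -0.6943006376; (-0.6943006376) − (-0.1745141348) = -0.5197865028
Extrapolated: (-0.5197865028) / 3 = -0.1732621676
Correction |R − A(h/2)| = 3.130e-04; gap |A(h/2) − A(h)| = 9.390e-04.

-0.173262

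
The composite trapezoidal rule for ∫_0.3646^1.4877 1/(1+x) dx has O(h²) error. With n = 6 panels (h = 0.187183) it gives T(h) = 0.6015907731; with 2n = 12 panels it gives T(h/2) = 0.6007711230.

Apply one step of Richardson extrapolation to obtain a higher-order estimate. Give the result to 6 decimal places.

0.600498

r = 2: numerator weight 4, denominator 3.
2^2·A(h/2) = 2.4030844920; minus A(h) gives 1.8014937189.
Denominator 4 − 1 = 3.
Result: 0.6004979063
Shift from A(h/2): −0.0002732167.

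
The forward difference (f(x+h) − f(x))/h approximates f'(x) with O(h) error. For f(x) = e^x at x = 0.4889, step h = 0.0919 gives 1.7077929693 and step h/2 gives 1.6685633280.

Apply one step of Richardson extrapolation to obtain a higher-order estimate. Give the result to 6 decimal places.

With r = 1 the leading error scales as h^1, so the weight is 2^1 = 2.
Top: 2(1.6685633280) − (1.7077929693) = 1.6293336867
Denominator 2 − 1 = 1.
Result: 1.6293336867
Gap between inputs: 3.923e-02; correction applied: −0.0392296413.

1.629334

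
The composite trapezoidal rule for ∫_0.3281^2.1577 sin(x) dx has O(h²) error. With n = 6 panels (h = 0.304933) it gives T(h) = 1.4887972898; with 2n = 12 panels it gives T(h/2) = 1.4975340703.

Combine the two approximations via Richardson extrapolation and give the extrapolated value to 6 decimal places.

With r = 2 the leading error scales as h^2, so the weight is 2^2 = 4.
4·1.4975340703 − 1.4887972898 = 4.5013389914
Divide by 2^2 − 1 = 3.
Extrapolated: 4.5013389914 / 3 = 1.5004463305
Correction |R − A(h/2)| = 2.912e-03; gap |A(h/2) − A(h)| = 8.737e-03.

1.500446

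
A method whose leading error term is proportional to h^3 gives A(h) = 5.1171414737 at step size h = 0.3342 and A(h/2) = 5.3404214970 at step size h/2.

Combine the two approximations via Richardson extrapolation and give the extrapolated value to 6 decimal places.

5.372319

Order 3 gives 2^r = 8 and 2^r − 1 = 7.
A(h/2) − A(h) = 5.3404214970 − 5.1171414737 = 0.2232800233
Divide by 2^3 − 1 = 7: 0.2232800233/7 = 0.0318971462
R = A(h/2) + (A(h/2) − A(h))/7 = 5.3404214970 + 0.0318971462 = 5.3723186432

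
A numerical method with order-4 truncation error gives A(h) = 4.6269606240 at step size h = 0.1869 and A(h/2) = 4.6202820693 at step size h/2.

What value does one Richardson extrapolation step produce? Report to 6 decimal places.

Leading term ∝ h^4; use weight 16 = 2^4.
Difference of the inputs: 4.6202820693 − 4.6269606240 = -0.0066785547
Correction (A(h/2) − A(h))/(16 − 1) = (-0.0066785547)/15 = -0.0004452370
R = 4.6202820693 − 0.0004452370 = 4.6198368323

4.619837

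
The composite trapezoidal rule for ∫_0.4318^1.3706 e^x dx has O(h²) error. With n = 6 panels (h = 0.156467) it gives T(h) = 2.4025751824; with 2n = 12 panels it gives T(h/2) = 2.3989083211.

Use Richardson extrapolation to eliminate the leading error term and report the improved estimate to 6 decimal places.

r = 2: numerator weight 4, denominator 3.
4·2.3989083211 − 2.4025751824 = 7.1930581020
(4·2.3989083211 − 2.4025751824)/(4 − 1) = 2.3976860340

2.397686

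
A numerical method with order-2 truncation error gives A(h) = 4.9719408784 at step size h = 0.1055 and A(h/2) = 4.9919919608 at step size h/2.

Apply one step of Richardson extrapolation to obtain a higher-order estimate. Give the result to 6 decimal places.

4.998676

With r = 2 the leading error scales as h^2, so the weight is 2^2 = 4.
4*4.9919919608 = 19.9679678432; 19.9679678432 − 4.9719408784 = 14.9960269648
(4*4.9919919608 − 4.9719408784)/(4 − 1) = 4.9986756549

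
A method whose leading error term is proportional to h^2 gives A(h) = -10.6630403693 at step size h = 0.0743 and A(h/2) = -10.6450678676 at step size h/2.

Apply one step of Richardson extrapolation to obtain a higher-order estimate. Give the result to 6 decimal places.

-10.639077

Order 2 gives 2^r = 4 and 2^r − 1 = 3.
4×(-10.6450678676) = -42.5802714704; (-42.5802714704) − (-10.6630403693) = -31.9172311011
R = (-31.9172311011)/3 = -10.6390770337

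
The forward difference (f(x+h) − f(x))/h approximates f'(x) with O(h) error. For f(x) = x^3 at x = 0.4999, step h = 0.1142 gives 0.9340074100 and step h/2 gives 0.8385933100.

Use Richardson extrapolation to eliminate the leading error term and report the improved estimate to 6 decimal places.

Error is O(h^1); halving h shrinks it by 2^1 = 2.
2^1*A(h/2) = 1.6771866200; minus A(h) gives 0.7431792100.
Denominator 2 − 1 = 1.
Extrapolated: 0.7431792100 / 1 = 0.7431792100
Shift from A(h/2): −0.0954141000.

0.743179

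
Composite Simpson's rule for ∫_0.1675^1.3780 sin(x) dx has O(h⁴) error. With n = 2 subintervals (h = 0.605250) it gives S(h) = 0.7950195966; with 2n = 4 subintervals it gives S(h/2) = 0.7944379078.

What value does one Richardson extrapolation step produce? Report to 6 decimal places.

Error is O(h^4); halving h shrinks it by 2^4 = 16.
16*0.7944379078 − 0.7950195966 = 11.9159869282
(16*0.7944379078 − 0.7950195966)/(16 − 1) = 0.7943991285
Correction |R − A(h/2)| = 3.878e-05; gap |A(h/2) − A(h)| = 5.817e-04.

0.794399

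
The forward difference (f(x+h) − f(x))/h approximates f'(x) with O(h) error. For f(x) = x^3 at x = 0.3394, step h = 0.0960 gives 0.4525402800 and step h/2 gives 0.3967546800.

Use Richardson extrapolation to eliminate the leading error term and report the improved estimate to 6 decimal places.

Leading term ∝ h^1; use weight 2 = 2^1.
Numerator 2×A(h/2) − A(h) = 2×0.3967546800 − 0.4525402800 = 0.3409690800
R = 0.3409690800/1 = 0.3409690800

0.340969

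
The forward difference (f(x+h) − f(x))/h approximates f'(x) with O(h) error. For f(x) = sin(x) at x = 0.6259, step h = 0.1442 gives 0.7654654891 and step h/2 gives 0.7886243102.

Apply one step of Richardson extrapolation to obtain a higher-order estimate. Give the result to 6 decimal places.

Order 1 gives 2^r = 2 and 2^r − 1 = 1.
2*0.7886243102 = 1.5772486204; 1.5772486204 − 0.7654654891 = 0.8117831313
Denominator 2 − 1 = 1.
(2*0.7886243102 − 0.7654654891)/(2 − 1) = 0.8117831313

0.811783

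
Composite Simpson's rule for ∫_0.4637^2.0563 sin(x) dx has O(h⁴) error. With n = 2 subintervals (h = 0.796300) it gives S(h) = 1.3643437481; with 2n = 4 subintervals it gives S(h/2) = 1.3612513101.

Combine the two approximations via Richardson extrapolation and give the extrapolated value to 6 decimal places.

Order 4 gives 2^r = 16 and 2^r − 1 = 15.
Top: 16(1.3612513101) − (1.3643437481) = 20.4156772135
20.4156772135 ÷ 15 = 1.3610451476

1.361045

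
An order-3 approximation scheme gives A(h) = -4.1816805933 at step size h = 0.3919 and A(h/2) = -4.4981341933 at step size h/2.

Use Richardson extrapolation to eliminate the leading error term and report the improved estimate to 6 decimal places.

-4.543342

With r = 3 the leading error scales as h^3, so the weight is 2^3 = 8.
8 × (-4.4981341933) = -35.9850735464; subtract (-4.1816805933) → -31.8033929531
(8 × (-4.4981341933) − (-4.1816805933))/(8 − 1) = -4.5433418504
Correction |R − A(h/2)| = 4.521e-02; gap |A(h/2) − A(h)| = 3.165e-01.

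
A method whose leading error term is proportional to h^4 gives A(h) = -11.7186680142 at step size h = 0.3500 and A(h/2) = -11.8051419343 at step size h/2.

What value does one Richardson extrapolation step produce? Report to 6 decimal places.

With r = 4 the leading error scales as h^4, so the weight is 2^4 = 16.
Weighted: (-188.8822709488) − (-11.7186680142) = -177.1636029346
Denominator 16 − 1 = 15.
So the Richardson estimate is -11.8109068623.
Shift from A(h/2): −0.0057649280.

-11.810907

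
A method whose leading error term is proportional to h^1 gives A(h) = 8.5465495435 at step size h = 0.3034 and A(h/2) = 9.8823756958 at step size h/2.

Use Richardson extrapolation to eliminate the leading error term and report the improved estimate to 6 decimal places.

Error is O(h^1); halving h shrinks it by 2^1 = 2.
Top: 2(9.8823756958) − (8.5465495435) = 11.2182018481
Extrapolated: 11.2182018481 / 1 = 11.2182018481

11.218202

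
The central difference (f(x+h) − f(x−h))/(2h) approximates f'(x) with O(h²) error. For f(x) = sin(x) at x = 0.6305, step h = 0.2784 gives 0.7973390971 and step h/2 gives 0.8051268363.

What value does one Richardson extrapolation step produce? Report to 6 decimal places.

The method has order 2: 2^2 = 4.
4×0.8051268363 = 3.2205073452; subtract 0.7973390971 → 2.4231682481
(4×0.8051268363 − 0.7973390971)/(4 − 1) = 0.8077227494

0.807723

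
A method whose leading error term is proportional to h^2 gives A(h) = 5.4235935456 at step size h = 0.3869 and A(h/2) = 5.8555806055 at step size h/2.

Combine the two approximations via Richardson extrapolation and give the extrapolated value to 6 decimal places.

Order 2 gives 2^r = 4 and 2^r − 1 = 3.
Numerator 4×A(h/2) − A(h) = 4×5.8555806055 − 5.4235935456 = 17.9987288764
Divide by 2^2 − 1 = 3.
Result: 5.9995762921
Shift from A(h/2): +0.1439956866.

5.999576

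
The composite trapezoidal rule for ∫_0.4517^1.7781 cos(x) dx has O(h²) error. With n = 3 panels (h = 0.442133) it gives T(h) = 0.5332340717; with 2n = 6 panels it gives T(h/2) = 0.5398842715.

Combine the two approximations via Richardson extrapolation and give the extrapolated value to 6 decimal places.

0.542101

Error is O(h^2); halving h shrinks it by 2^2 = 4.
Difference of the inputs: 0.5398842715 − 0.5332340717 = 0.0066501998
Correction (A(h/2) − A(h))/(4 − 1) = 0.0066501998/3 = 0.0022167333
R = 0.5398842715 + 0.0022167333 = 0.5421010048
Correction |R − A(h/2)| = 2.217e-03; gap |A(h/2) − A(h)| = 6.650e-03.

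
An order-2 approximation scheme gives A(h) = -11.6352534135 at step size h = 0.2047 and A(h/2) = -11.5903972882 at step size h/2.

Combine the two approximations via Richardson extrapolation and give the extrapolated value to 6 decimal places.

r = 2, so 2^r = 4.
A(h/2) − A(h) = -11.5903972882 − (-11.6352534135) = 0.0448561253
Divide by 2^2 − 1 = 3: 0.0448561253/3 = 0.0149520418
R = -11.5903972882 + 0.0149520418 = -11.5754452464
Gap between inputs: 4.486e-02; correction applied: +0.0149520418.

-11.575445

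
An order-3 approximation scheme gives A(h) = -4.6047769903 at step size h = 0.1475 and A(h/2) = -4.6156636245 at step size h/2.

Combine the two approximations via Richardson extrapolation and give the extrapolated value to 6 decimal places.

-4.617219

r = 3: numerator weight 8, denominator 7.
2^3·A(h/2) = -36.9253089960; minus A(h) gives -32.3205320057.
Denominator 8 − 1 = 7.
R = (-32.3205320057)/7 = -4.6172188580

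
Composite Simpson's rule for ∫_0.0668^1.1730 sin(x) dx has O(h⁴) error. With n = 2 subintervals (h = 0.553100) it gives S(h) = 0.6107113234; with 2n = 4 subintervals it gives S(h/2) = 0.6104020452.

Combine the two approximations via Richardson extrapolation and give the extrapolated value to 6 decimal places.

The method has order 4: 2^4 = 16.
Numerator 16*A(h/2) − A(h) = 16*0.6104020452 − 0.6107113234 = 9.1557213998
R = 9.1557213998/15 = 0.6103814267

0.610381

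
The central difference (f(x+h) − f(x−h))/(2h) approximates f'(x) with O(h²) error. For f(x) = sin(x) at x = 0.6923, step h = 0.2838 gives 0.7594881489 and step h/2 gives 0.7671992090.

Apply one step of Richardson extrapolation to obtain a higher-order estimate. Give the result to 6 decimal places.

0.769770

Error is O(h^2); halving h shrinks it by 2^2 = 4.
4·0.7671992090 = 3.0687968360; 3.0687968360 − 0.7594881489 = 2.3093086871
R = 2.3093086871/3 = 0.7697695624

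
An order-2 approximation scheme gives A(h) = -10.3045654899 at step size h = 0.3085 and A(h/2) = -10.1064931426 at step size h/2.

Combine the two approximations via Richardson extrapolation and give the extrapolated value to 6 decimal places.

-10.040469

Method order is 2; weight 2^2 = 4.
4·(-10.1064931426) − (-10.3045654899) = -30.1214070805
Divide by 2^2 − 1 = 3.
Extrapolated: (-30.1214070805) / 3 = -10.0404690268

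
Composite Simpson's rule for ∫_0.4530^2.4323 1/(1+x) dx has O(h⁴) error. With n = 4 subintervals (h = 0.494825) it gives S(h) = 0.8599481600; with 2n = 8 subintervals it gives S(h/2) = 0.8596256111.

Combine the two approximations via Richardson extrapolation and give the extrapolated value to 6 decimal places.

0.859604

With r = 4 the leading error scales as h^4, so the weight is 2^4 = 16.
A(h/2) − A(h) = 0.8596256111 − 0.8599481600 = -0.0003225489
Correction (A(h/2) − A(h))/(16 − 1) = (-0.0003225489)/15 = -0.0000215033
R = 0.8596256111 − 0.0000215033 = 0.8596041078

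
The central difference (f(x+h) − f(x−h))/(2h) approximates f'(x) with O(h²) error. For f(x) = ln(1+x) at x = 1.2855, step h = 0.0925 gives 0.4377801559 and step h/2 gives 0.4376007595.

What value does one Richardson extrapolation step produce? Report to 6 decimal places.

Method order is 2; weight 2^2 = 4.
A(h/2) − A(h) = 0.4376007595 − 0.4377801559 = -0.0001793964
Correction (A(h/2) − A(h))/(4 − 1) = (-0.0001793964)/3 = -0.0000597988
R = A(h/2) + (A(h/2) − A(h))/3 = 0.4376007595 − 0.0000597988 = 0.4375409607
Correction |R − A(h/2)| = 5.980e-05; gap |A(h/2) − A(h)| = 1.794e-04.

0.437541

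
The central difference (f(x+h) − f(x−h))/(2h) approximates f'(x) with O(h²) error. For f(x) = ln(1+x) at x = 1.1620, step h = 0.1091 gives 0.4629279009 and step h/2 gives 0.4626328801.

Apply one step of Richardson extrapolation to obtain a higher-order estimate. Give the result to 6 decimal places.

r = 2: numerator weight 4, denominator 3.
Difference of the inputs: 0.4626328801 − 0.4629279009 = -0.0002950208
Divide by 2^2 − 1 = 3: (-0.0002950208)/3 = -0.0000983403
R = 0.4626328801 − 0.0000983403 = 0.4625345398
Correction |R − A(h/2)| = 9.834e-05; gap |A(h/2) − A(h)| = 2.950e-04.

0.462535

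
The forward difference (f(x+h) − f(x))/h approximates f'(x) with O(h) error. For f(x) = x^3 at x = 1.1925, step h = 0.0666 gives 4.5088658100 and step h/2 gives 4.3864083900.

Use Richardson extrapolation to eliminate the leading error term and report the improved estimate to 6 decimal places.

4.263951

Leading term ∝ h^1; use weight 2 = 2^1.
Weighted: 8.7728167800 − 4.5088658100 = 4.2639509700
(2·4.3864083900 − 4.5088658100)/(2 − 1) = 4.2639509700
Gap between inputs: 1.225e-01; correction applied: −0.1224574200.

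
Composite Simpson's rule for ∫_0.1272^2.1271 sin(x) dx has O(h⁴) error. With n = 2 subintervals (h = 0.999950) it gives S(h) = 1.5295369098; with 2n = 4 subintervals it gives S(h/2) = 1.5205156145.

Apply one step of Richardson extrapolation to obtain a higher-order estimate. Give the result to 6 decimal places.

Method order is 4; weight 2^4 = 16.
16×1.5205156145 = 24.3282498320; subtract 1.5295369098 → 22.7987129222
Denominator 16 − 1 = 15.
(16×1.5205156145 − 1.5295369098)/(16 − 1) = 1.5199141948

1.519914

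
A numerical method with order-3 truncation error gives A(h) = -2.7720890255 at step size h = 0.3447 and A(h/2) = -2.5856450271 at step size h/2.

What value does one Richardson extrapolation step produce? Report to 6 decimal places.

The method has order 3: 2^3 = 8.
Difference of the inputs: -2.5856450271 − (-2.7720890255) = 0.1864439984
Divide by 2^3 − 1 = 7: 0.1864439984/7 = 0.0266348569
R = -2.5856450271 + 0.0266348569 = -2.5590101702

-2.559010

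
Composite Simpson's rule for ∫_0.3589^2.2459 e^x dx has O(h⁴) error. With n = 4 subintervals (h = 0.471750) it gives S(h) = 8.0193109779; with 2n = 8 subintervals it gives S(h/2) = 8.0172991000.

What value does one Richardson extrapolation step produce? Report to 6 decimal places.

Method order is 4; weight 2^4 = 16.
16·8.0172991000 = 128.2767856000; 128.2767856000 − 8.0193109779 = 120.2574746221
Divide by 2^4 − 1 = 15.
Extrapolated: 120.2574746221 / 15 = 8.0171649748
Correction |R − A(h/2)| = 1.341e-04; gap |A(h/2) − A(h)| = 2.012e-03.

8.017165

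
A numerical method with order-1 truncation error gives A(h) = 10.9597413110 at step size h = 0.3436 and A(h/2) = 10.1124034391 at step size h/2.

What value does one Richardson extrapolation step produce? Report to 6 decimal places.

9.265066

r = 1, so 2^r = 2.
Top: 2(10.1124034391) − (10.9597413110) = 9.2650655672
Extrapolated: 9.2650655672 / 1 = 9.2650655672
Gap between inputs: 8.473e-01; correction applied: −0.8473378719.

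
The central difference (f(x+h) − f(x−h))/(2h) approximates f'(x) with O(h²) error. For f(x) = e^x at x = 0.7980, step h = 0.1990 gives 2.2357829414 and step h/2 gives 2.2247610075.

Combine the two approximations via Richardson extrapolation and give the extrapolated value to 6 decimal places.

Leading term ∝ h^2; use weight 4 = 2^2.
Numerator 4×A(h/2) − A(h) = 4×2.2247610075 − 2.2357829414 = 6.6632610886
R = 6.6632610886/3 = 2.2210870295
Correction |R − A(h/2)| = 3.674e-03; gap |A(h/2) − A(h)| = 1.102e-02.

2.221087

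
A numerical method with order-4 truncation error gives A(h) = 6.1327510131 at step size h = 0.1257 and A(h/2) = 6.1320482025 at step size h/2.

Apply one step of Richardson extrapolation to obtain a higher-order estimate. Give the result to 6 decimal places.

6.132001

Leading term ∝ h^4; use weight 16 = 2^4.
Numerator 16*A(h/2) − A(h) = 16*6.1320482025 − 6.1327510131 = 91.9800202269
91.9800202269 ÷ 15 = 6.1320013485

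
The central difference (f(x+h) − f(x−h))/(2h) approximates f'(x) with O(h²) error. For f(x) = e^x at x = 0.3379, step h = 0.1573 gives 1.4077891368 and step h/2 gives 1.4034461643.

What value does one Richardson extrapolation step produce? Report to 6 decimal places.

The method has order 2: 2^2 = 4.
2^2*A(h/2) = 5.6137846572; minus A(h) gives 4.2059955204.
Denominator 4 − 1 = 3.
(4*1.4034461643 − 1.4077891368)/(4 − 1) = 1.4019985068

1.401999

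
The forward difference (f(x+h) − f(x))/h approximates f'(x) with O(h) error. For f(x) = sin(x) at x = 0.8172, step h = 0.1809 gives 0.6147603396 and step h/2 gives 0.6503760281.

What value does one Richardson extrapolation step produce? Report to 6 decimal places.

0.685992

With r = 1 the leading error scales as h^1, so the weight is 2^1 = 2.
Weighted: 1.3007520562 − 0.6147603396 = 0.6859917166
0.6859917166 ÷ 1 = 0.6859917166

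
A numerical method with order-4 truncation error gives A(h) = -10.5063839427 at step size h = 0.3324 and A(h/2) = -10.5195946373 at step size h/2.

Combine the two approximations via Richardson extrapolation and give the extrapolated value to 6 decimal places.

-10.520475

r = 4: numerator weight 16, denominator 15.
16×(-10.5195946373) = -168.3135141968; (-168.3135141968) − (-10.5063839427) = -157.8071302541
Denominator 16 − 1 = 15.
(-157.8071302541) ÷ 15 = -10.5204753503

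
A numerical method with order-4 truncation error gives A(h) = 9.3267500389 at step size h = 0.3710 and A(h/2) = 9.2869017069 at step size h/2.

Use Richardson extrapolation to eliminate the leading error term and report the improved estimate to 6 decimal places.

9.284245

r = 4: numerator weight 16, denominator 15.
Top: 16(9.2869017069) − (9.3267500389) = 139.2636772715
Divide by 2^4 − 1 = 15.
Result: 9.2842451514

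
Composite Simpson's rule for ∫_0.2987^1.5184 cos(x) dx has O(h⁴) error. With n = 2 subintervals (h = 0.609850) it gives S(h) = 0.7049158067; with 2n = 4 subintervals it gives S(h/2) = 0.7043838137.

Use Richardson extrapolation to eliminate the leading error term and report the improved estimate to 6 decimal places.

The method has order 4: 2^4 = 16.
Numerator 16·A(h/2) − A(h) = 16·0.7043838137 − 0.7049158067 = 10.5652252125
(16·0.7043838137 − 0.7049158067)/(16 − 1) = 0.7043483475
Gap between inputs: 5.320e-04; correction applied: −0.0000354662.

0.704348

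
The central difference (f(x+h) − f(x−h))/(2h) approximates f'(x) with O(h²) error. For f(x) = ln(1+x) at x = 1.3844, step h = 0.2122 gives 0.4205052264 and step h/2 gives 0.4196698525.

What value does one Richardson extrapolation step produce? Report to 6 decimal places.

0.419391

Order 2 gives 2^r = 4 and 2^r − 1 = 3.
Top: 4(0.4196698525) − (0.4205052264) = 1.2581741836
Denominator 4 − 1 = 3.
Extrapolated: 1.2581741836 / 3 = 0.4193913945
Gap between inputs: 8.354e-04; correction applied: −0.0002784580.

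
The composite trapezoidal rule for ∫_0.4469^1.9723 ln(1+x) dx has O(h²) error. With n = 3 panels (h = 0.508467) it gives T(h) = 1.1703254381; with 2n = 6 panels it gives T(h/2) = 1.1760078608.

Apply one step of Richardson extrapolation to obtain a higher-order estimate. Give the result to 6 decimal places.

1.177902

The method has order 2: 2^2 = 4.
4 × 1.1760078608 = 4.7040314432; subtract 1.1703254381 → 3.5337060051
R = 3.5337060051/3 = 1.1779020017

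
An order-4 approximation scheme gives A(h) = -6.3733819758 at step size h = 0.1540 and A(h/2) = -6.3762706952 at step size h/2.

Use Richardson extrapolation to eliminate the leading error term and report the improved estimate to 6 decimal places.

-6.376463

r = 4: numerator weight 16, denominator 15.
Numerator 16*A(h/2) − A(h) = 16*(-6.3762706952) − (-6.3733819758) = -95.6469491474
Denominator 16 − 1 = 15.
(-95.6469491474) ÷ 15 = -6.3764632765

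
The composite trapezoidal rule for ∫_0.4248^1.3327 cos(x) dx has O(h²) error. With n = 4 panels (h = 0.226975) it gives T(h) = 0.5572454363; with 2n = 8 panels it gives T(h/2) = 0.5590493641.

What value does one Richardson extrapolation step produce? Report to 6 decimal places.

Order 2 gives 2^r = 4 and 2^r − 1 = 3.
Weighted: 2.2361974564 − 0.5572454363 = 1.6789520201
R = 1.6789520201/3 = 0.5596506734
Gap between inputs: 1.804e-03; correction applied: +0.0006013093.

0.559651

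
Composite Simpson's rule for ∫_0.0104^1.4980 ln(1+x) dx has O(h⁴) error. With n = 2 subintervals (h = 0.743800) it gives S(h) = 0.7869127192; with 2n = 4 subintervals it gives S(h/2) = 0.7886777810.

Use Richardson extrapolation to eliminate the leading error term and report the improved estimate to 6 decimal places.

Leading term ∝ h^4; use weight 16 = 2^4.
Top: 16(0.7886777810) − (0.7869127192) = 11.8319317768
(16 × 0.7886777810 − 0.7869127192)/(16 − 1) = 0.7887954518

0.788795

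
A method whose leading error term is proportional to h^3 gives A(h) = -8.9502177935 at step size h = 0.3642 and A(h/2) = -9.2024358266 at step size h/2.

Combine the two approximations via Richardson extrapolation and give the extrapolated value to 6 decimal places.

-9.238467

Error is O(h^3); halving h shrinks it by 2^3 = 8.
8 × (-9.2024358266) − (-8.9502177935) = -64.6692688193
Divide by 2^3 − 1 = 7.
R = (-64.6692688193)/7 = -9.2384669742
Correction |R − A(h/2)| = 3.603e-02; gap |A(h/2) − A(h)| = 2.522e-01.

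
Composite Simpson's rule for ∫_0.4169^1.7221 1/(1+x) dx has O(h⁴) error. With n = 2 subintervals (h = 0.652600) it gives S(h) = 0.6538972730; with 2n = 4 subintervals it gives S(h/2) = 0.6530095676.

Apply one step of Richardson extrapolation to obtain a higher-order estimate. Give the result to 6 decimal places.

0.652950

Method order is 4; weight 2^4 = 16.
16*0.6530095676 = 10.4481530816; 10.4481530816 − 0.6538972730 = 9.7942558086
Denominator 16 − 1 = 15.
Result: 0.6529503872
Correction |R − A(h/2)| = 5.918e-05; gap |A(h/2) − A(h)| = 8.877e-04.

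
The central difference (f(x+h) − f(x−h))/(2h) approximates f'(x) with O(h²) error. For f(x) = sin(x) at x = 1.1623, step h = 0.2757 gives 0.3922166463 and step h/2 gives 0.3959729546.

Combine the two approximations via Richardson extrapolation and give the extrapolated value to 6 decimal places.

0.397225

Error is O(h^2); halving h shrinks it by 2^2 = 4.
Weighted: 1.5838918184 − 0.3922166463 = 1.1916751721
1.1916751721 ÷ 3 = 0.3972250574
Correction |R − A(h/2)| = 1.252e-03; gap |A(h/2) − A(h)| = 3.756e-03.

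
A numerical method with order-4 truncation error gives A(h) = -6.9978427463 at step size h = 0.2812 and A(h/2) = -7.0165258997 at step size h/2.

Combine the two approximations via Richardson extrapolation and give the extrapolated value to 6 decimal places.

-7.017771

r = 4: numerator weight 16, denominator 15.
A(h/2) − A(h) = -7.0165258997 − (-6.9978427463) = -0.0186831534
Divide by 2^4 − 1 = 15: (-0.0186831534)/15 = -0.0012455436
R = A(h/2) + (A(h/2) − A(h))/15 = -7.0165258997 − 0.0012455436 = -7.0177714433
Shift from A(h/2): −0.0012455436.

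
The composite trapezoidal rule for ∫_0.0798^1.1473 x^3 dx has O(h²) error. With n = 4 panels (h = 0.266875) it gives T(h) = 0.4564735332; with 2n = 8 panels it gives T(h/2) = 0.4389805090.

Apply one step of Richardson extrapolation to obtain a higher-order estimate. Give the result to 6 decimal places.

0.433150

The method has order 2: 2^2 = 4.
4 × 0.4389805090 = 1.7559220360; 1.7559220360 − 0.4564735332 = 1.2994485028
Extrapolated: 1.2994485028 / 3 = 0.4331495009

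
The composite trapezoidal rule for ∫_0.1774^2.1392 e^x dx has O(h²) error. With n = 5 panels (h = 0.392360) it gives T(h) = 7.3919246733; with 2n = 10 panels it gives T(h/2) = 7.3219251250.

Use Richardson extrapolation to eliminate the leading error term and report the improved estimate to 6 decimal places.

7.298592

Leading term ∝ h^2; use weight 4 = 2^2.
Weighted: 29.2877005000 − 7.3919246733 = 21.8957758267
Denominator 4 − 1 = 3.
21.8957758267 ÷ 3 = 7.2985919422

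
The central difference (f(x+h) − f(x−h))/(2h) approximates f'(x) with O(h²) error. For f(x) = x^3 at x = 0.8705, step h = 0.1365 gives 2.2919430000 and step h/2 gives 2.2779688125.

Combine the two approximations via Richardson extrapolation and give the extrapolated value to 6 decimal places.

Leading term ∝ h^2; use weight 4 = 2^2.
Top: 4(2.2779688125) − (2.2919430000) = 6.8199322500
Extrapolated: 6.8199322500 / 3 = 2.2733107500

2.273311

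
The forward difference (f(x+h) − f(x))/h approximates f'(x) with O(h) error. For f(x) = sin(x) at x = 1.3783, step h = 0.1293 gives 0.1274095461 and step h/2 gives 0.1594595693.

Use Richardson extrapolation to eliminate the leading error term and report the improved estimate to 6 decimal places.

0.191510

Method order is 1; weight 2^1 = 2.
A(h/2) − A(h) = 0.1594595693 − 0.1274095461 = 0.0320500232
Divide by 2^1 − 1 = 1: 0.0320500232/1 = 0.0320500232
R = A(h/2) + (A(h/2) − A(h))/1 = 0.1594595693 + 0.0320500232 = 0.1915095925
Correction |R − A(h/2)| = 3.205e-02; gap |A(h/2) − A(h)| = 3.205e-02.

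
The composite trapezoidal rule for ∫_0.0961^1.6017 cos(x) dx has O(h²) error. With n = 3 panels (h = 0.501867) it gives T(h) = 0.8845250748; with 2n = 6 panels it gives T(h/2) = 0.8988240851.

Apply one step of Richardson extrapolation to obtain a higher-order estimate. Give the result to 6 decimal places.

r = 2: numerator weight 4, denominator 3.
2^2*A(h/2) = 3.5952963404; minus A(h) gives 2.7107712656.
R = 2.7107712656/3 = 0.9035904219

0.903590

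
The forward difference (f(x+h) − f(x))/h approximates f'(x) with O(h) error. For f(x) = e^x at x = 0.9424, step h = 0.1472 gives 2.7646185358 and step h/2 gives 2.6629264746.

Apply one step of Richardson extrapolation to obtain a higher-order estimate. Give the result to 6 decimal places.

Error is O(h^1); halving h shrinks it by 2^1 = 2.
2^1·A(h/2) = 5.3258529492; minus A(h) gives 2.5612344134.
2.5612344134 ÷ 1 = 2.5612344134

2.561234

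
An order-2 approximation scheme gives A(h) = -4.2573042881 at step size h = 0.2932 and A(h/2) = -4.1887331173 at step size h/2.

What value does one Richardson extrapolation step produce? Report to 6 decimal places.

The method has order 2: 2^2 = 4.
Weighted: (-16.7549324692) − (-4.2573042881) = -12.4976281811
R = (-12.4976281811)/3 = -4.1658760604
Shift from A(h/2): +0.0228570569.

-4.165876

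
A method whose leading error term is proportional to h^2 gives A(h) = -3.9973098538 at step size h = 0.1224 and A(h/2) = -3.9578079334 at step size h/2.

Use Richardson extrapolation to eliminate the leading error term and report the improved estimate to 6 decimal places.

-3.944641

Leading term ∝ h^2; use weight 4 = 2^2.
Numerator 4*A(h/2) − A(h) = 4*(-3.9578079334) − (-3.9973098538) = -11.8339218798
Denominator 4 − 1 = 3.
R = (-11.8339218798)/3 = -3.9446406266
Correction |R − A(h/2)| = 1.317e-02; gap |A(h/2) − A(h)| = 3.950e-02.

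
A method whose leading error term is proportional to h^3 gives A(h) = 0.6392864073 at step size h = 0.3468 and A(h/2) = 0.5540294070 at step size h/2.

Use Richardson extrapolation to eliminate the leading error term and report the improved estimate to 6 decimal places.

Error is O(h^3); halving h shrinks it by 2^3 = 8.
8*0.5540294070 = 4.4322352560; subtract 0.6392864073 → 3.7929488487
(8*0.5540294070 − 0.6392864073)/(8 − 1) = 0.5418498355
Gap between inputs: 8.526e-02; correction applied: −0.0121795715.

0.541850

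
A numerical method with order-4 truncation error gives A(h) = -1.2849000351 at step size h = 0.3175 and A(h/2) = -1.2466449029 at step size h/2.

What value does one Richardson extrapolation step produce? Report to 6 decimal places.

-1.244095

r = 4, so 2^r = 16.
Numerator 16·A(h/2) − A(h) = 16·(-1.2466449029) − (-1.2849000351) = -18.6614184113
(-18.6614184113) ÷ 15 = -1.2440945608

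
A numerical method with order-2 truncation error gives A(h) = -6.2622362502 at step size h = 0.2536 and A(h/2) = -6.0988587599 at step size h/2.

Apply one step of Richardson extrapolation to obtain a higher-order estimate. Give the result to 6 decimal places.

-6.044400

r = 2, so 2^r = 4.
Numerator 4×A(h/2) − A(h) = 4×(-6.0988587599) − (-6.2622362502) = -18.1331987894
Denominator 4 − 1 = 3.
Extrapolated: (-18.1331987894) / 3 = -6.0443995965
Shift from A(h/2): +0.0544591634.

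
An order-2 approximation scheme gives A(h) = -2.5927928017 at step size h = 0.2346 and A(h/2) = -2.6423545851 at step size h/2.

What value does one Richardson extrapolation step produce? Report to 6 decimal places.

Method order is 2; weight 2^2 = 4.
Weighted: (-10.5694183404) − (-2.5927928017) = -7.9766255387
(-7.9766255387) ÷ 3 = -2.6588751796

-2.658875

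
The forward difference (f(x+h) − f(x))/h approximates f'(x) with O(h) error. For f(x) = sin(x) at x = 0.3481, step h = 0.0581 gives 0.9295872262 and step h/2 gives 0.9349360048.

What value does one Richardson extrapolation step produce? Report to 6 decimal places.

Error is O(h^1); halving h shrinks it by 2^1 = 2.
Difference of the inputs: 0.9349360048 − 0.9295872262 = 0.0053487786
Correction (A(h/2) − A(h))/(2 − 1) = 0.0053487786/1 = 0.0053487786
R = A(h/2) + (A(h/2) − A(h))/1 = 0.9349360048 + 0.0053487786 = 0.9402847834

0.940285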